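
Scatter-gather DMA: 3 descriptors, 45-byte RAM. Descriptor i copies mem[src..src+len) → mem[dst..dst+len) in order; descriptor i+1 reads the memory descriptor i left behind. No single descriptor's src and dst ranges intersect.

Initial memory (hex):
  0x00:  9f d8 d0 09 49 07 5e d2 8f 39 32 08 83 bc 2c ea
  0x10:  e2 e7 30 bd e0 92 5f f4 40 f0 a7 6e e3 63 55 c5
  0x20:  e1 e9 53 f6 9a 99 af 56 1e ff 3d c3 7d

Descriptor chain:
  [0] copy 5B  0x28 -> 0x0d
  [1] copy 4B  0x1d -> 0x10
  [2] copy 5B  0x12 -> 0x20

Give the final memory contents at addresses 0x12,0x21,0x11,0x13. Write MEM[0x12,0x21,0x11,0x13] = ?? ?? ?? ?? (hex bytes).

#0 dst[0x0d+5] := {0x1e,0xff,0x3d,0xc3,0x7d}
#1 dst[0x10+4] := {0x63,0x55,0xc5,0xe1}
#2 dst[0x20+5] := {0xc5,0xe1,0xe0,0x92,0x5f}
query mem[0x12]=0xc5, mem[0x21]=0xe1, mem[0x11]=0x55, mem[0x13]=0xe1

MEM[0x12,0x21,0x11,0x13] = c5 e1 55 e1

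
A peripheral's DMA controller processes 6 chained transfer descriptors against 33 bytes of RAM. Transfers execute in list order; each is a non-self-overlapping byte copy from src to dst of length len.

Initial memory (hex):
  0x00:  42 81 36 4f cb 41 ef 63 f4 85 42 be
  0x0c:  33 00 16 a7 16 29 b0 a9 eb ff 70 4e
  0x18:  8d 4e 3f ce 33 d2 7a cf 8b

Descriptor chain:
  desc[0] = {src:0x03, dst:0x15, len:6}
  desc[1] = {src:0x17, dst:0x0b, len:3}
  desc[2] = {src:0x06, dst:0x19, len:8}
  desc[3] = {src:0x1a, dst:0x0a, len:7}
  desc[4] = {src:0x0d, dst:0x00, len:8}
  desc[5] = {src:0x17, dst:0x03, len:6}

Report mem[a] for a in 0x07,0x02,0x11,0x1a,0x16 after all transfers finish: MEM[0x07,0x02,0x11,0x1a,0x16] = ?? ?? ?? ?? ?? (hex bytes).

[0] 0x03->0x15 len=6 : 4f cb 41 ef 63 f4
[1] 0x17->0x0b len=3 : 41 ef 63
[2] 0x06->0x19 len=8 : ef 63 f4 85 42 41 ef 63
[3] 0x1a->0x0a len=7 : 63 f4 85 42 41 ef 63
[4] 0x0d->0x00 len=8 : 42 41 ef 63 29 b0 a9 eb
[5] 0x17->0x03 len=6 : 41 ef ef 63 f4 85
query mem[0x07]=0xf4, mem[0x02]=0xef, mem[0x11]=0x29, mem[0x1a]=0x63, mem[0x16]=0xcb

MEM[0x07,0x02,0x11,0x1a,0x16] = f4 ef 29 63 cb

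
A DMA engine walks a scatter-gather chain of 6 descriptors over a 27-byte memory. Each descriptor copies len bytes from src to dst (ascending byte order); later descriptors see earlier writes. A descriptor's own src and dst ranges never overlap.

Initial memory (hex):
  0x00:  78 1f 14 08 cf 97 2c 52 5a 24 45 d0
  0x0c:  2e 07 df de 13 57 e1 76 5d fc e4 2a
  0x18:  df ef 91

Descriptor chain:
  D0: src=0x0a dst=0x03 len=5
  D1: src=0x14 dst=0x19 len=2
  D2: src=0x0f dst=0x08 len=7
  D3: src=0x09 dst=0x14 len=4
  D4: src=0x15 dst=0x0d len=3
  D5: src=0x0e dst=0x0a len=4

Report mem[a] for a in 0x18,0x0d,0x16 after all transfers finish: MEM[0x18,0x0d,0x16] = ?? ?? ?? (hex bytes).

D0: mem[0x03..0x07] <- [45 d0 2e 07 df]
D1: mem[0x19..0x1a] <- [5d fc]
D2: mem[0x08..0x0e] <- [de 13 57 e1 76 5d fc]
D3: mem[0x14..0x17] <- [13 57 e1 76]
D4: mem[0x0d..0x0f] <- [57 e1 76]
D5: mem[0x0a..0x0d] <- [e1 76 13 57]
query mem[0x18]=0xdf, mem[0x0d]=0x57, mem[0x16]=0xe1

MEM[0x18,0x0d,0x16] = df 57 e1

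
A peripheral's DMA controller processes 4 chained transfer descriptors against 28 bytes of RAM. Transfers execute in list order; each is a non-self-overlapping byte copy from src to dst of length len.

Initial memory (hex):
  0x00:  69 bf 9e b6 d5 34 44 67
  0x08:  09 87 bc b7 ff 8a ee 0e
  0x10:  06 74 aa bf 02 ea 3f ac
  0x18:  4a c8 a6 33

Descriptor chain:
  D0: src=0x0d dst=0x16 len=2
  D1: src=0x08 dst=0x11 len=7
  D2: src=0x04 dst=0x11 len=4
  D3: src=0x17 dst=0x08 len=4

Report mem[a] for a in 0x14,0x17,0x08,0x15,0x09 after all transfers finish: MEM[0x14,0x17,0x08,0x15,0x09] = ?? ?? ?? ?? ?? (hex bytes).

[0] 0x0d->0x16 len=2 : 8a ee
[1] 0x08->0x11 len=7 : 09 87 bc b7 ff 8a ee
[2] 0x04->0x11 len=4 : d5 34 44 67
[3] 0x17->0x08 len=4 : ee 4a c8 a6
query mem[0x14]=0x67, mem[0x17]=0xee, mem[0x08]=0xee, mem[0x15]=0xff, mem[0x09]=0x4a

MEM[0x14,0x17,0x08,0x15,0x09] = 67 ee ee ff 4a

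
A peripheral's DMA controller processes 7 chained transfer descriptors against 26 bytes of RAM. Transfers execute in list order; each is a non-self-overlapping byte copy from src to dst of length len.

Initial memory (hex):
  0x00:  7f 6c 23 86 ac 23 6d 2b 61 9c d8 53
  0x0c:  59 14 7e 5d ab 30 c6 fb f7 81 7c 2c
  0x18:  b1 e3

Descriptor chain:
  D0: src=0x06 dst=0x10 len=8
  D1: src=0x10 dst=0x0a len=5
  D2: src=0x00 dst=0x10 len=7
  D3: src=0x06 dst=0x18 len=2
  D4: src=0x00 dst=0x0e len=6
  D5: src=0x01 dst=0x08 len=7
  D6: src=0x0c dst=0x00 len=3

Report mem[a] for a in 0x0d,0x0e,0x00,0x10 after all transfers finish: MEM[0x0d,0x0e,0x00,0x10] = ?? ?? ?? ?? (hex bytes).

MEM[0x0d,0x0e,0x00,0x10] = 6d 2b 23 23

  after D0: wrote 8B at 0x10 = 6d2b619cd8535914
  after D1: wrote 5B at 0x0a = 6d2b619cd8
  after D2: wrote 7B at 0x10 = 7f6c2386ac236d
  after D3: wrote 2B at 0x18 = 6d2b
  after D4: wrote 6B at 0x0e = 7f6c2386ac23
  after D5: wrote 7B at 0x08 = 6c2386ac236d2b
  after D6: wrote 3B at 0x00 = 236d2b
query mem[0x0d]=0x6d, mem[0x0e]=0x2b, mem[0x00]=0x23, mem[0x10]=0x23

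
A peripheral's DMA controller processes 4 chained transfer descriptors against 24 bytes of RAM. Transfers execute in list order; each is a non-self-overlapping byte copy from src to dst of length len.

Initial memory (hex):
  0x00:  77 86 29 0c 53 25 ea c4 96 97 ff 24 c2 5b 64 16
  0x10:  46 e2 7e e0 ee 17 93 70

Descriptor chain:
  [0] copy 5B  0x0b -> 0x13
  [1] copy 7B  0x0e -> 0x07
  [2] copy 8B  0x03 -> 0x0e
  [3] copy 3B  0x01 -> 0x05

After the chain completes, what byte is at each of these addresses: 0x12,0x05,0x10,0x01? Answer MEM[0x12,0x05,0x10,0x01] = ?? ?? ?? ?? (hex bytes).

D0: mem[0x13..0x17] <- [24 c2 5b 64 16]
D1: mem[0x07..0x0d] <- [64 16 46 e2 7e 24 c2]
D2: mem[0x0e..0x15] <- [0c 53 25 ea 64 16 46 e2]
D3: mem[0x05..0x07] <- [86 29 0c]
query mem[0x12]=0x64, mem[0x05]=0x86, mem[0x10]=0x25, mem[0x01]=0x86

MEM[0x12,0x05,0x10,0x01] = 64 86 25 86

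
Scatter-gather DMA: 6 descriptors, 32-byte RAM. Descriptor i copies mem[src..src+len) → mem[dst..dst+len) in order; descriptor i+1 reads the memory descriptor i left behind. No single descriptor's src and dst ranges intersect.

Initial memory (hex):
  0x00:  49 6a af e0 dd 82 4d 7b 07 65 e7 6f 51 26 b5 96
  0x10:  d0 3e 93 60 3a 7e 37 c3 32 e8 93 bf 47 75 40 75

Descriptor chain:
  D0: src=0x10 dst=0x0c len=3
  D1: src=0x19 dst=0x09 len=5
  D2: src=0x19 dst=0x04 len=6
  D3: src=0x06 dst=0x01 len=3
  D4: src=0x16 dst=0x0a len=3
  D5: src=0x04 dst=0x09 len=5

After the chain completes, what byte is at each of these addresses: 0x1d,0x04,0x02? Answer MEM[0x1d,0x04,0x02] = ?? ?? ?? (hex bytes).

#0 dst[0x0c+3] := {0xd0,0x3e,0x93}
#1 dst[0x09+5] := {0xe8,0x93,0xbf,0x47,0x75}
#2 dst[0x04+6] := {0xe8,0x93,0xbf,0x47,0x75,0x40}
#3 dst[0x01+3] := {0xbf,0x47,0x75}
#4 dst[0x0a+3] := {0x37,0xc3,0x32}
#5 dst[0x09+5] := {0xe8,0x93,0xbf,0x47,0x75}
query mem[0x1d]=0x75, mem[0x04]=0xe8, mem[0x02]=0x47

MEM[0x1d,0x04,0x02] = 75 e8 47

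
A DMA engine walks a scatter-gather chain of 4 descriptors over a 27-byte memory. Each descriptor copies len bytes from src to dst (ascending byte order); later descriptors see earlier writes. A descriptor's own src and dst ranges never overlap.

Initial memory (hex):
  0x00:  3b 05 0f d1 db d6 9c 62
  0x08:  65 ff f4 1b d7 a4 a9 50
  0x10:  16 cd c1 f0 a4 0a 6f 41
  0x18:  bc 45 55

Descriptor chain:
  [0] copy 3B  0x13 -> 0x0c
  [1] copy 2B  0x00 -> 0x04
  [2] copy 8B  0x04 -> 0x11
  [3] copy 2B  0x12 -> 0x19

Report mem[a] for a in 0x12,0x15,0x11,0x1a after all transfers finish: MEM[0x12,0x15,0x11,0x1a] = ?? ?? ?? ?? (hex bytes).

MEM[0x12,0x15,0x11,0x1a] = 05 65 3b 9c

  after D0: wrote 3B at 0x0c = f0a40a
  after D1: wrote 2B at 0x04 = 3b05
  after D2: wrote 8B at 0x11 = 3b059c6265fff41b
  after D3: wrote 2B at 0x19 = 059c
query mem[0x12]=0x05, mem[0x15]=0x65, mem[0x11]=0x3b, mem[0x1a]=0x9c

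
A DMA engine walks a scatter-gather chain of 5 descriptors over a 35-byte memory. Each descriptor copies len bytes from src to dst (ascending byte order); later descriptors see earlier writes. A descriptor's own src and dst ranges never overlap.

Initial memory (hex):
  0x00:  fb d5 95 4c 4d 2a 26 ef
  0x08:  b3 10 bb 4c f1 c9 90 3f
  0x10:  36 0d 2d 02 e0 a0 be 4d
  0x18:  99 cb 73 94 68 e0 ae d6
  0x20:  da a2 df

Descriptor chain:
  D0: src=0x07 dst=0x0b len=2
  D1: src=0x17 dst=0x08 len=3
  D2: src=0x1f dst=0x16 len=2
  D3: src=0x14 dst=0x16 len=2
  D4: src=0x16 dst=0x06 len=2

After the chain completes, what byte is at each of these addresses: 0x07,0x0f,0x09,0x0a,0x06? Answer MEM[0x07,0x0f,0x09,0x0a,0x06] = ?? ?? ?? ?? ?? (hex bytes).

MEM[0x07,0x0f,0x09,0x0a,0x06] = a0 3f 99 cb e0

  after D0: wrote 2B at 0x0b = efb3
  after D1: wrote 3B at 0x08 = 4d99cb
  after D2: wrote 2B at 0x16 = d6da
  after D3: wrote 2B at 0x16 = e0a0
  after D4: wrote 2B at 0x06 = e0a0
query mem[0x07]=0xa0, mem[0x0f]=0x3f, mem[0x09]=0x99, mem[0x0a]=0xcb, mem[0x06]=0xe0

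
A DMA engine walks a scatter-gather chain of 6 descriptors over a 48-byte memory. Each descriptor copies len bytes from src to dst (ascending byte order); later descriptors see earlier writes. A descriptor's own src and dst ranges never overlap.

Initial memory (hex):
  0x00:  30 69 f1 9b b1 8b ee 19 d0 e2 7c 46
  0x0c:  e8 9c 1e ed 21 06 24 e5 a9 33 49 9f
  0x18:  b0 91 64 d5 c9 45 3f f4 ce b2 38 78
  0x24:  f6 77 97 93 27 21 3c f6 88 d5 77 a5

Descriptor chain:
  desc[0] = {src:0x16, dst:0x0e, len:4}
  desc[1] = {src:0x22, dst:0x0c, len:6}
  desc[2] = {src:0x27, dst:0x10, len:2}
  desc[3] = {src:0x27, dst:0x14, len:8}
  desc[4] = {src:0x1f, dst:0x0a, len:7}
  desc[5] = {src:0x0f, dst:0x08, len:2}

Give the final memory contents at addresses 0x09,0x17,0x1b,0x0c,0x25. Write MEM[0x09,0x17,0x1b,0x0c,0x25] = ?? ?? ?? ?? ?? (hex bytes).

  after D0: wrote 4B at 0x0e = 499fb091
  after D1: wrote 6B at 0x0c = 3878f6779793
  after D2: wrote 2B at 0x10 = 9327
  after D3: wrote 8B at 0x14 = 9327213cf688d577
  after D4: wrote 7B at 0x0a = f4ceb23878f677
  after D5: wrote 2B at 0x08 = f677
query mem[0x09]=0x77, mem[0x17]=0x3c, mem[0x1b]=0x77, mem[0x0c]=0xb2, mem[0x25]=0x77

MEM[0x09,0x17,0x1b,0x0c,0x25] = 77 3c 77 b2 77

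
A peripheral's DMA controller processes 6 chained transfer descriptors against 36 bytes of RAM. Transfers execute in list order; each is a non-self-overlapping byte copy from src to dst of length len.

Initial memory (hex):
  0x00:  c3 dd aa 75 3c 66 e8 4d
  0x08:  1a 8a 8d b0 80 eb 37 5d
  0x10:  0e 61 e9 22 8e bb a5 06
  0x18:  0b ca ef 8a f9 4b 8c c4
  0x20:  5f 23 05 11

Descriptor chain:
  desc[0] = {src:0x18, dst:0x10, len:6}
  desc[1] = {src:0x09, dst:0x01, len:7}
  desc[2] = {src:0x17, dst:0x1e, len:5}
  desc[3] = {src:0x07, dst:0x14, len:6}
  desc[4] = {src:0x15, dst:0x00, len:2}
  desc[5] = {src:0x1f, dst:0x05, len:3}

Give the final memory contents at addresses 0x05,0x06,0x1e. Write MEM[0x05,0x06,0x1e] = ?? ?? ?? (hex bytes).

[0] 0x18->0x10 len=6 : 0b ca ef 8a f9 4b
[1] 0x09->0x01 len=7 : 8a 8d b0 80 eb 37 5d
[2] 0x17->0x1e len=5 : 06 0b ca ef 8a
[3] 0x07->0x14 len=6 : 5d 1a 8a 8d b0 80
[4] 0x15->0x00 len=2 : 1a 8a
[5] 0x1f->0x05 len=3 : 0b ca ef
query mem[0x05]=0x0b, mem[0x06]=0xca, mem[0x1e]=0x06

MEM[0x05,0x06,0x1e] = 0b ca 06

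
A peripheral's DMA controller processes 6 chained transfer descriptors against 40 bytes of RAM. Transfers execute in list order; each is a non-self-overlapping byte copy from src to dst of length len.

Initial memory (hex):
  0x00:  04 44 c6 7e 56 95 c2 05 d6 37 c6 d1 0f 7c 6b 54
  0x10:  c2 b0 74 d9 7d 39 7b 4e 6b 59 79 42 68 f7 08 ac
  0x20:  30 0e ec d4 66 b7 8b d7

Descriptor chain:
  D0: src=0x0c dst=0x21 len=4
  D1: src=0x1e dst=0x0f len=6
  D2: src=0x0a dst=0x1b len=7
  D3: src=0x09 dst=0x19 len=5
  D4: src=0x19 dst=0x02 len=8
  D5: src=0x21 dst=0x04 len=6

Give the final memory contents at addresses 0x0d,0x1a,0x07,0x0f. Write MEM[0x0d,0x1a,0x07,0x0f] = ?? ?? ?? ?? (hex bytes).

MEM[0x0d,0x1a,0x07,0x0f] = 7c c6 54 08

#0 dst[0x21+4] := {0x0f,0x7c,0x6b,0x54}
#1 dst[0x0f+6] := {0x08,0xac,0x30,0x0f,0x7c,0x6b}
#2 dst[0x1b+7] := {0xc6,0xd1,0x0f,0x7c,0x6b,0x08,0xac}
#3 dst[0x19+5] := {0x37,0xc6,0xd1,0x0f,0x7c}
#4 dst[0x02+8] := {0x37,0xc6,0xd1,0x0f,0x7c,0x7c,0x6b,0x08}
#5 dst[0x04+6] := {0xac,0x7c,0x6b,0x54,0xb7,0x8b}
query mem[0x0d]=0x7c, mem[0x1a]=0xc6, mem[0x07]=0x54, mem[0x0f]=0x08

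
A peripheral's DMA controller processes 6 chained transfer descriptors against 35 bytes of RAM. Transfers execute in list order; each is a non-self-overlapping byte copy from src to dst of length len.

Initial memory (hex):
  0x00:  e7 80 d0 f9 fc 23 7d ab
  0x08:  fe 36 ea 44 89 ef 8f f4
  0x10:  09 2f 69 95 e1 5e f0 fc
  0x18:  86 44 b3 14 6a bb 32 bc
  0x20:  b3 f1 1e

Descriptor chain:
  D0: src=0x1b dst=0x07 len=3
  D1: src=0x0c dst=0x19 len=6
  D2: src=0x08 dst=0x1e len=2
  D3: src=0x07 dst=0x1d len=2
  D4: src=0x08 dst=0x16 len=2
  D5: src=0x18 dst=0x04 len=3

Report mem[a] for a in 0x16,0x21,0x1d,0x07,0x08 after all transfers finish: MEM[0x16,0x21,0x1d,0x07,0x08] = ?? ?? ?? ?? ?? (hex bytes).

  after D0: wrote 3B at 0x07 = 146abb
  after D1: wrote 6B at 0x19 = 89ef8ff4092f
  after D2: wrote 2B at 0x1e = 6abb
  after D3: wrote 2B at 0x1d = 146a
  after D4: wrote 2B at 0x16 = 6abb
  after D5: wrote 3B at 0x04 = 8689ef
query mem[0x16]=0x6a, mem[0x21]=0xf1, mem[0x1d]=0x14, mem[0x07]=0x14, mem[0x08]=0x6a

MEM[0x16,0x21,0x1d,0x07,0x08] = 6a f1 14 14 6a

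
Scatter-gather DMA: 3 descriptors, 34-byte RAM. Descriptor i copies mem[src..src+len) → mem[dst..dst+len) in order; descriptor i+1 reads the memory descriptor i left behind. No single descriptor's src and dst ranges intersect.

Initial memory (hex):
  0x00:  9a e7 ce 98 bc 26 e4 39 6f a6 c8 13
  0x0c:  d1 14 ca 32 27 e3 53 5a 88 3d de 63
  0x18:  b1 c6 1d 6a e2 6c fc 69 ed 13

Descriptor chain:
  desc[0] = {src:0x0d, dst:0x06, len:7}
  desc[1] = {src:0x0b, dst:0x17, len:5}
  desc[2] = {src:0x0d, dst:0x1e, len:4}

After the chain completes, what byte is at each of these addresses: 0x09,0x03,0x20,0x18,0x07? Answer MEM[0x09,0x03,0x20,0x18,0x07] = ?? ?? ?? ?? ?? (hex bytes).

MEM[0x09,0x03,0x20,0x18,0x07] = 27 98 32 5a ca

[0] 0x0d->0x06 len=7 : 14 ca 32 27 e3 53 5a
[1] 0x0b->0x17 len=5 : 53 5a 14 ca 32
[2] 0x0d->0x1e len=4 : 14 ca 32 27
query mem[0x09]=0x27, mem[0x03]=0x98, mem[0x20]=0x32, mem[0x18]=0x5a, mem[0x07]=0xca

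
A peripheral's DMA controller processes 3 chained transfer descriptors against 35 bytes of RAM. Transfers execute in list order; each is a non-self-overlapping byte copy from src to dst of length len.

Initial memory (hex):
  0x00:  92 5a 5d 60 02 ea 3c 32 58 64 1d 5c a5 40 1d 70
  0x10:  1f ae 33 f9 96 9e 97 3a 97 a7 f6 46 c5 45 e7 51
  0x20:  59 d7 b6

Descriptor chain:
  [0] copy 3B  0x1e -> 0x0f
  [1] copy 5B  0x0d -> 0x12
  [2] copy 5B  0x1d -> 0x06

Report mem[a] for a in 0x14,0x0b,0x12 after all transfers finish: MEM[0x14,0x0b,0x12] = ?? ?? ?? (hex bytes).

MEM[0x14,0x0b,0x12] = e7 5c 40

D0: mem[0x0f..0x11] <- [e7 51 59]
D1: mem[0x12..0x16] <- [40 1d e7 51 59]
D2: mem[0x06..0x0a] <- [45 e7 51 59 d7]
query mem[0x14]=0xe7, mem[0x0b]=0x5c, mem[0x12]=0x40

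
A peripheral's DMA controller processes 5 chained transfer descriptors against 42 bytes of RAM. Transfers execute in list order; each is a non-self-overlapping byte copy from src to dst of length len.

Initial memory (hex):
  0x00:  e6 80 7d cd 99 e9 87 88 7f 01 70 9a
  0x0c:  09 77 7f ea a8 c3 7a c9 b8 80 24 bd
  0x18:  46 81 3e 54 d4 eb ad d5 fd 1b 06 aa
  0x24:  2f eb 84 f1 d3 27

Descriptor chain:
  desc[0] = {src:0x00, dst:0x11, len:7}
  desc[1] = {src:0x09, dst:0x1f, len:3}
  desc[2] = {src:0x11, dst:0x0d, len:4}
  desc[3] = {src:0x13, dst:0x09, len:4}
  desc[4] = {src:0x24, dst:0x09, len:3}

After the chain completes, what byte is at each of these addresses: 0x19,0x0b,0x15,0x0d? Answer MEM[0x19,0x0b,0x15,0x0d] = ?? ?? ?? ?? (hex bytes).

D0: mem[0x11..0x17] <- [e6 80 7d cd 99 e9 87]
D1: mem[0x1f..0x21] <- [01 70 9a]
D2: mem[0x0d..0x10] <- [e6 80 7d cd]
D3: mem[0x09..0x0c] <- [7d cd 99 e9]
D4: mem[0x09..0x0b] <- [2f eb 84]
query mem[0x19]=0x81, mem[0x0b]=0x84, mem[0x15]=0x99, mem[0x0d]=0xe6

MEM[0x19,0x0b,0x15,0x0d] = 81 84 99 e6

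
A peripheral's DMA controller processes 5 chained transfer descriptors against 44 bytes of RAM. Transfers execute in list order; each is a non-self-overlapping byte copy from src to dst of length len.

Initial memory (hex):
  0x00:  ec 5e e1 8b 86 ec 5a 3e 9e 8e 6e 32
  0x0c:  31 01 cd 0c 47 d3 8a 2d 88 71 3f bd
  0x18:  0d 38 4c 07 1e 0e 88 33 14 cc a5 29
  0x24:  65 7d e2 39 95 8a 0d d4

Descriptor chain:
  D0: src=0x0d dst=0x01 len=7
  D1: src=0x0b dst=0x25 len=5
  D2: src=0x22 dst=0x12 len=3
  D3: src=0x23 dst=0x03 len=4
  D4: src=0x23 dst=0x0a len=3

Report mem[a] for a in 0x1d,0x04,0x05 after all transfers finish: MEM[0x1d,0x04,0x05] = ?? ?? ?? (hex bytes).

D0: mem[0x01..0x07] <- [01 cd 0c 47 d3 8a 2d]
D1: mem[0x25..0x29] <- [32 31 01 cd 0c]
D2: mem[0x12..0x14] <- [a5 29 65]
D3: mem[0x03..0x06] <- [29 65 32 31]
D4: mem[0x0a..0x0c] <- [29 65 32]
query mem[0x1d]=0x0e, mem[0x04]=0x65, mem[0x05]=0x32

MEM[0x1d,0x04,0x05] = 0e 65 32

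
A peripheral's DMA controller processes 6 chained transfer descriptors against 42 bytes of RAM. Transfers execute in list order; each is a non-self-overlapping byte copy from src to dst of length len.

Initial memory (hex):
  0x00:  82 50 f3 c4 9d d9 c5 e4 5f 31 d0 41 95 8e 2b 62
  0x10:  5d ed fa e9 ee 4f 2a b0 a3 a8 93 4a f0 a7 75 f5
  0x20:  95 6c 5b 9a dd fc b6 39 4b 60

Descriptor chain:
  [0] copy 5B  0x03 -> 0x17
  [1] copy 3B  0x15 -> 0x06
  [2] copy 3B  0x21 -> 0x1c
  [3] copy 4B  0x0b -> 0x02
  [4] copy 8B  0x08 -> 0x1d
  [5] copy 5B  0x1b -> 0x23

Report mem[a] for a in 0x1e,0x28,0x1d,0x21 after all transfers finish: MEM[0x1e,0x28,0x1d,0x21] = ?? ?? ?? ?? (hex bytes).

MEM[0x1e,0x28,0x1d,0x21] = 31 4b c4 95

#0 dst[0x17+5] := {0xc4,0x9d,0xd9,0xc5,0xe4}
#1 dst[0x06+3] := {0x4f,0x2a,0xc4}
#2 dst[0x1c+3] := {0x6c,0x5b,0x9a}
#3 dst[0x02+4] := {0x41,0x95,0x8e,0x2b}
#4 dst[0x1d+8] := {0xc4,0x31,0xd0,0x41,0x95,0x8e,0x2b,0x62}
#5 dst[0x23+5] := {0xe4,0x6c,0xc4,0x31,0xd0}
query mem[0x1e]=0x31, mem[0x28]=0x4b, mem[0x1d]=0xc4, mem[0x21]=0x95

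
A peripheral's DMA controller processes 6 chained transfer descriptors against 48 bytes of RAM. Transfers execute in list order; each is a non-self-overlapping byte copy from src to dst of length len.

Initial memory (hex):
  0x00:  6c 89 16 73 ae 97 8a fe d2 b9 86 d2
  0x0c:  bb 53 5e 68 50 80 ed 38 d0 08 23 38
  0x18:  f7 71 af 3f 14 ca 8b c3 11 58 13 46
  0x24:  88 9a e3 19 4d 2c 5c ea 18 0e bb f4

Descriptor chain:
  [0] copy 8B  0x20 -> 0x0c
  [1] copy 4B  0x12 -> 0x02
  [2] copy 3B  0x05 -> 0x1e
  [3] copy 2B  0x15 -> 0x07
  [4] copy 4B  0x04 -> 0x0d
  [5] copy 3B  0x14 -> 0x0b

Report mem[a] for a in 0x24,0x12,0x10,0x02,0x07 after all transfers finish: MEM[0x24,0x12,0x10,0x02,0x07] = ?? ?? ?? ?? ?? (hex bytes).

#0 dst[0x0c+8] := {0x11,0x58,0x13,0x46,0x88,0x9a,0xe3,0x19}
#1 dst[0x02+4] := {0xe3,0x19,0xd0,0x08}
#2 dst[0x1e+3] := {0x08,0x8a,0xfe}
#3 dst[0x07+2] := {0x08,0x23}
#4 dst[0x0d+4] := {0xd0,0x08,0x8a,0x08}
#5 dst[0x0b+3] := {0xd0,0x08,0x23}
query mem[0x24]=0x88, mem[0x12]=0xe3, mem[0x10]=0x08, mem[0x02]=0xe3, mem[0x07]=0x08

MEM[0x24,0x12,0x10,0x02,0x07] = 88 e3 08 e3 08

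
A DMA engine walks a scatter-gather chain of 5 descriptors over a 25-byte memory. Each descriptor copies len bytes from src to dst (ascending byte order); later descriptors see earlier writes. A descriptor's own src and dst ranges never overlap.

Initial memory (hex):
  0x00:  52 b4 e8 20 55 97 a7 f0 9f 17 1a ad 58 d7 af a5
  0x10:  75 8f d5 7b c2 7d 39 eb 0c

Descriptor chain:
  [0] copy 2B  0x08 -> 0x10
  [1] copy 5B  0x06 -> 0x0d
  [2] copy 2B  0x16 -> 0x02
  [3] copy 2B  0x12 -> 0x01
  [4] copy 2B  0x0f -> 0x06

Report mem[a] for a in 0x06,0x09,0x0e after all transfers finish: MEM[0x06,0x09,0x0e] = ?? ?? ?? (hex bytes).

  after D0: wrote 2B at 0x10 = 9f17
  after D1: wrote 5B at 0x0d = a7f09f171a
  after D2: wrote 2B at 0x02 = 39eb
  after D3: wrote 2B at 0x01 = d57b
  after D4: wrote 2B at 0x06 = 9f17
query mem[0x06]=0x9f, mem[0x09]=0x17, mem[0x0e]=0xf0

MEM[0x06,0x09,0x0e] = 9f 17 f0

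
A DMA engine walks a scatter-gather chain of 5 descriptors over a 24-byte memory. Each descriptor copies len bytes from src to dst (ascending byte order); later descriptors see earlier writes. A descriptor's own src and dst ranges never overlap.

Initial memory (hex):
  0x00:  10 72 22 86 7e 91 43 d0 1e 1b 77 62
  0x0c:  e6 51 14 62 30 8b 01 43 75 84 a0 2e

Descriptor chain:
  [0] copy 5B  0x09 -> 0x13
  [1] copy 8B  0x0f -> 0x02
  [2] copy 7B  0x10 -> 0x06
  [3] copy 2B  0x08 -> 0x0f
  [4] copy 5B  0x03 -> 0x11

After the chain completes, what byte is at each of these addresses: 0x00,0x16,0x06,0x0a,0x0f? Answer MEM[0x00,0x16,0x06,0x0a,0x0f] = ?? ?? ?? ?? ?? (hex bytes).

MEM[0x00,0x16,0x06,0x0a,0x0f] = 10 e6 30 77 01

#0 dst[0x13+5] := {0x1b,0x77,0x62,0xe6,0x51}
#1 dst[0x02+8] := {0x62,0x30,0x8b,0x01,0x1b,0x77,0x62,0xe6}
#2 dst[0x06+7] := {0x30,0x8b,0x01,0x1b,0x77,0x62,0xe6}
#3 dst[0x0f+2] := {0x01,0x1b}
#4 dst[0x11+5] := {0x30,0x8b,0x01,0x30,0x8b}
query mem[0x00]=0x10, mem[0x16]=0xe6, mem[0x06]=0x30, mem[0x0a]=0x77, mem[0x0f]=0x01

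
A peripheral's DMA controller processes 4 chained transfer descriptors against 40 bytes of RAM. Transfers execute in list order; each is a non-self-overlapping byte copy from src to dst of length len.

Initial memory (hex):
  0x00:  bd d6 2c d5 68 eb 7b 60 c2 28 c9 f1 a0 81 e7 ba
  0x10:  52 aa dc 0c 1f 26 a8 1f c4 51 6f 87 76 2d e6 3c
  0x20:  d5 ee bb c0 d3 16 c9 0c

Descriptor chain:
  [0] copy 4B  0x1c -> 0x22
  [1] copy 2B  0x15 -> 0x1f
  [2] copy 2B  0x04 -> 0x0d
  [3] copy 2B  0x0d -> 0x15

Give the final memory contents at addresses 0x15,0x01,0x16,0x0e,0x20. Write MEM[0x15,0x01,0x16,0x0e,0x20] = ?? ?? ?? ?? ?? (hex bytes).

  after D0: wrote 4B at 0x22 = 762de63c
  after D1: wrote 2B at 0x1f = 26a8
  after D2: wrote 2B at 0x0d = 68eb
  after D3: wrote 2B at 0x15 = 68eb
query mem[0x15]=0x68, mem[0x01]=0xd6, mem[0x16]=0xeb, mem[0x0e]=0xeb, mem[0x20]=0xa8

MEM[0x15,0x01,0x16,0x0e,0x20] = 68 d6 eb eb a8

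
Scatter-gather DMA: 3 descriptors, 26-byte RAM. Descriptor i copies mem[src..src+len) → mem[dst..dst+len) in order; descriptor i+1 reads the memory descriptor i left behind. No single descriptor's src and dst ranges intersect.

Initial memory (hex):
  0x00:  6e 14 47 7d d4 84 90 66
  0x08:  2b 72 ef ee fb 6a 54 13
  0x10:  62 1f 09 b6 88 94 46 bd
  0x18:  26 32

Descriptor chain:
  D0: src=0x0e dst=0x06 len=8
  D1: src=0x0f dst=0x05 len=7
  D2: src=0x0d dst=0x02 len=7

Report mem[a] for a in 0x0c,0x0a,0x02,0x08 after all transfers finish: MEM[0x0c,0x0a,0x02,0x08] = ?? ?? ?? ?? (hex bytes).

MEM[0x0c,0x0a,0x02,0x08] = 88 88 94 b6

#0 dst[0x06+8] := {0x54,0x13,0x62,0x1f,0x09,0xb6,0x88,0x94}
#1 dst[0x05+7] := {0x13,0x62,0x1f,0x09,0xb6,0x88,0x94}
#2 dst[0x02+7] := {0x94,0x54,0x13,0x62,0x1f,0x09,0xb6}
query mem[0x0c]=0x88, mem[0x0a]=0x88, mem[0x02]=0x94, mem[0x08]=0xb6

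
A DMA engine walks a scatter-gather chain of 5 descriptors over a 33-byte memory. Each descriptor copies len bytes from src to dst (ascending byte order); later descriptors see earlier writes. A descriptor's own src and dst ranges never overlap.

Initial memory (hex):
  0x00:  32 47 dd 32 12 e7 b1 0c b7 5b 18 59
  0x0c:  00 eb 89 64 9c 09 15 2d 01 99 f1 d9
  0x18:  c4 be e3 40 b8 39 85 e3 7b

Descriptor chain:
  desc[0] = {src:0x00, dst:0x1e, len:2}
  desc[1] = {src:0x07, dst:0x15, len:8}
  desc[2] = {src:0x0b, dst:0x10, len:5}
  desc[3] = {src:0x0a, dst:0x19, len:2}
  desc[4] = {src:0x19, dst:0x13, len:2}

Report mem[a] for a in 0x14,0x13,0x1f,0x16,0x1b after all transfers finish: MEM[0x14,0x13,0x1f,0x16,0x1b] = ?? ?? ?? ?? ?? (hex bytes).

MEM[0x14,0x13,0x1f,0x16,0x1b] = 59 18 47 b7 eb

  after D0: wrote 2B at 0x1e = 3247
  after D1: wrote 8B at 0x15 = 0cb75b185900eb89
  after D2: wrote 5B at 0x10 = 5900eb8964
  after D3: wrote 2B at 0x19 = 1859
  after D4: wrote 2B at 0x13 = 1859
query mem[0x14]=0x59, mem[0x13]=0x18, mem[0x1f]=0x47, mem[0x16]=0xb7, mem[0x1b]=0xeb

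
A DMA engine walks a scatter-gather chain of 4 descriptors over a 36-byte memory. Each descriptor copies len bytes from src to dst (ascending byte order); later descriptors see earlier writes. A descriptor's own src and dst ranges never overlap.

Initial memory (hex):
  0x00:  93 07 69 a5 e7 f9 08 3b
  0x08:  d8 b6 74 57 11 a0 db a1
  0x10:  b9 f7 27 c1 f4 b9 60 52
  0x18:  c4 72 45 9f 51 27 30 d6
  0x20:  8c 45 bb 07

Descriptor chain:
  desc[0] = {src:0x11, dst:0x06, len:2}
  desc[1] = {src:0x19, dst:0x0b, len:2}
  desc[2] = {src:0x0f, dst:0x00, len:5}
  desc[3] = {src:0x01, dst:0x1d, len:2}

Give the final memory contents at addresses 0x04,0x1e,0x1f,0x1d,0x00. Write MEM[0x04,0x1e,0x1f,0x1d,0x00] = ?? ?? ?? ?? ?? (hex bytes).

  after D0: wrote 2B at 0x06 = f727
  after D1: wrote 2B at 0x0b = 7245
  after D2: wrote 5B at 0x00 = a1b9f727c1
  after D3: wrote 2B at 0x1d = b9f7
query mem[0x04]=0xc1, mem[0x1e]=0xf7, mem[0x1f]=0xd6, mem[0x1d]=0xb9, mem[0x00]=0xa1

MEM[0x04,0x1e,0x1f,0x1d,0x00] = c1 f7 d6 b9 a1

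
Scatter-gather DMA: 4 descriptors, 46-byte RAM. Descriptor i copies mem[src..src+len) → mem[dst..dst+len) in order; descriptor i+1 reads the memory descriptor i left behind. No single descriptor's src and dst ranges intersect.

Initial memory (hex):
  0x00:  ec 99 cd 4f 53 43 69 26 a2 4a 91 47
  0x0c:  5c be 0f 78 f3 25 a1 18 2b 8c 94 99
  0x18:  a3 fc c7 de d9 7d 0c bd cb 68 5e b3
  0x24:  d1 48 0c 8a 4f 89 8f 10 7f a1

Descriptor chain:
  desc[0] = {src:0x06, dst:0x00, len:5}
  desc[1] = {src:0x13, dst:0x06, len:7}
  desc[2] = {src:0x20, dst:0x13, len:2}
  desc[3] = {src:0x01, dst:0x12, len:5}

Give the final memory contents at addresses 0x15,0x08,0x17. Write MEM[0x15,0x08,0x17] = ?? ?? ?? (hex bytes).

MEM[0x15,0x08,0x17] = 91 8c 99

D0: mem[0x00..0x04] <- [69 26 a2 4a 91]
D1: mem[0x06..0x0c] <- [18 2b 8c 94 99 a3 fc]
D2: mem[0x13..0x14] <- [cb 68]
D3: mem[0x12..0x16] <- [26 a2 4a 91 43]
query mem[0x15]=0x91, mem[0x08]=0x8c, mem[0x17]=0x99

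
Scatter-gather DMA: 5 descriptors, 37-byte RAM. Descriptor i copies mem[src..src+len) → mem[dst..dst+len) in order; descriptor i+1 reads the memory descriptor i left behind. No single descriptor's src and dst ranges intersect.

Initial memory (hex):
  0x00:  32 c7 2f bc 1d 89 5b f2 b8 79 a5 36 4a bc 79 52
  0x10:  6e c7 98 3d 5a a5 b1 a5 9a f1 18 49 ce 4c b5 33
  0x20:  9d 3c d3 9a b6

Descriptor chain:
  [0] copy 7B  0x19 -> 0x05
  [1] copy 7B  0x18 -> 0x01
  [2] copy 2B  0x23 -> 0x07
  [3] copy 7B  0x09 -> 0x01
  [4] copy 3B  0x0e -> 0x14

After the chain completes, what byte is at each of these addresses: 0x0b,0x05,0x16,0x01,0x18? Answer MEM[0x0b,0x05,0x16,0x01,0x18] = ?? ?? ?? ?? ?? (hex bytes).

MEM[0x0b,0x05,0x16,0x01,0x18] = 33 bc 6e 4c 9a

[0] 0x19->0x05 len=7 : f1 18 49 ce 4c b5 33
[1] 0x18->0x01 len=7 : 9a f1 18 49 ce 4c b5
[2] 0x23->0x07 len=2 : 9a b6
[3] 0x09->0x01 len=7 : 4c b5 33 4a bc 79 52
[4] 0x0e->0x14 len=3 : 79 52 6e
query mem[0x0b]=0x33, mem[0x05]=0xbc, mem[0x16]=0x6e, mem[0x01]=0x4c, mem[0x18]=0x9a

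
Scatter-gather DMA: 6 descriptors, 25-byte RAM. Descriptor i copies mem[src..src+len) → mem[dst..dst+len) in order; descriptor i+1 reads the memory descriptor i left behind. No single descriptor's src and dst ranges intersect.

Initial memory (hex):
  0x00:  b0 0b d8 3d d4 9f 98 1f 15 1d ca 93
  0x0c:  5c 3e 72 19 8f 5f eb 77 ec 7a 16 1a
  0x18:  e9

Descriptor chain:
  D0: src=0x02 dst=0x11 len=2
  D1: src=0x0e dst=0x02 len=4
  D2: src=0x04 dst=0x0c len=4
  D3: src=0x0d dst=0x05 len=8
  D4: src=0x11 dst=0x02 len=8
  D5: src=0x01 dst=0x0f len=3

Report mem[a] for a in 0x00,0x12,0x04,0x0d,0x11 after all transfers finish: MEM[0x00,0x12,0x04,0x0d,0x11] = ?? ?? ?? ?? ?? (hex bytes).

D0: mem[0x11..0x12] <- [d8 3d]
D1: mem[0x02..0x05] <- [72 19 8f d8]
D2: mem[0x0c..0x0f] <- [8f d8 98 1f]
D3: mem[0x05..0x0c] <- [d8 98 1f 8f d8 3d 77 ec]
D4: mem[0x02..0x09] <- [d8 3d 77 ec 7a 16 1a e9]
D5: mem[0x0f..0x11] <- [0b d8 3d]
query mem[0x00]=0xb0, mem[0x12]=0x3d, mem[0x04]=0x77, mem[0x0d]=0xd8, mem[0x11]=0x3d

MEM[0x00,0x12,0x04,0x0d,0x11] = b0 3d 77 d8 3d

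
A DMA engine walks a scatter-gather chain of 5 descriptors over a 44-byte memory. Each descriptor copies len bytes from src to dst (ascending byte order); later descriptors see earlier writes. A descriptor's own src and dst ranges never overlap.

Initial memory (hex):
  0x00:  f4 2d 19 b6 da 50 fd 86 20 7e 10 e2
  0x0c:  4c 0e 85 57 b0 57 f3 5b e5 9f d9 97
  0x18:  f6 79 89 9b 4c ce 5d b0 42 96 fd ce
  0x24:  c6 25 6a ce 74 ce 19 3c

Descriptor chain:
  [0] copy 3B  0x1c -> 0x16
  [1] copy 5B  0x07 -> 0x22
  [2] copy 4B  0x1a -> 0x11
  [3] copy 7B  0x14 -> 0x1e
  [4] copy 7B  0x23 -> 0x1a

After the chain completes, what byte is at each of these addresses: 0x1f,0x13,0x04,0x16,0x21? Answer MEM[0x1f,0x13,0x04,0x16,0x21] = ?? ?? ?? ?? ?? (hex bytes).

  after D0: wrote 3B at 0x16 = 4cce5d
  after D1: wrote 5B at 0x22 = 86207e10e2
  after D2: wrote 4B at 0x11 = 899b4cce
  after D3: wrote 7B at 0x1e = ce9f4cce5d7989
  after D4: wrote 7B at 0x1a = 798910e2ce74ce
query mem[0x1f]=0x74, mem[0x13]=0x4c, mem[0x04]=0xda, mem[0x16]=0x4c, mem[0x21]=0xce

MEM[0x1f,0x13,0x04,0x16,0x21] = 74 4c da 4c ce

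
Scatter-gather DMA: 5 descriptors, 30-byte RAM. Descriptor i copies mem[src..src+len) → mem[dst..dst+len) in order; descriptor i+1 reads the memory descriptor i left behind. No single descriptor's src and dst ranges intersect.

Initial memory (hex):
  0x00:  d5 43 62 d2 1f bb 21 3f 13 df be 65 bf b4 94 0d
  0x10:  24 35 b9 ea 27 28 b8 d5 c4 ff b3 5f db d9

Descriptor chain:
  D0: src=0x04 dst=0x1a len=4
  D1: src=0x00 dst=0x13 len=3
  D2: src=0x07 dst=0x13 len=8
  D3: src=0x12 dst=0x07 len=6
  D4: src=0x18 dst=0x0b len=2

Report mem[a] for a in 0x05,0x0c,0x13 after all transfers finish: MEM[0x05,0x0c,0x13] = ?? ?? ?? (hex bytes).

MEM[0x05,0x0c,0x13] = bb b4 3f

D0: mem[0x1a..0x1d] <- [1f bb 21 3f]
D1: mem[0x13..0x15] <- [d5 43 62]
D2: mem[0x13..0x1a] <- [3f 13 df be 65 bf b4 94]
D3: mem[0x07..0x0c] <- [b9 3f 13 df be 65]
D4: mem[0x0b..0x0c] <- [bf b4]
query mem[0x05]=0xbb, mem[0x0c]=0xb4, mem[0x13]=0x3f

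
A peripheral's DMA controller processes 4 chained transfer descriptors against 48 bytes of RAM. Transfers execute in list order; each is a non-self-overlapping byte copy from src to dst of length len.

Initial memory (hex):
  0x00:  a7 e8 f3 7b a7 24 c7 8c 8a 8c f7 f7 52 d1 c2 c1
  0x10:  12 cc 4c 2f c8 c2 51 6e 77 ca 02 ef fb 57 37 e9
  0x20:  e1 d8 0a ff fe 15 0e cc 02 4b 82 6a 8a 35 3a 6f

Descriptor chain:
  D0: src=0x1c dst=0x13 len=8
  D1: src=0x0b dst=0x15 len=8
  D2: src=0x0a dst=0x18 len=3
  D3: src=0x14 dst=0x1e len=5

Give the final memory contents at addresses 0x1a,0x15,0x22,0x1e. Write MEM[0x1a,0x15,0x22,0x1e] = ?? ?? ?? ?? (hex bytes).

  after D0: wrote 8B at 0x13 = fb5737e9e1d80aff
  after D1: wrote 8B at 0x15 = f752d1c2c112cc4c
  after D2: wrote 3B at 0x18 = f7f752
  after D3: wrote 5B at 0x1e = 57f752d1f7
query mem[0x1a]=0x52, mem[0x15]=0xf7, mem[0x22]=0xf7, mem[0x1e]=0x57

MEM[0x1a,0x15,0x22,0x1e] = 52 f7 f7 57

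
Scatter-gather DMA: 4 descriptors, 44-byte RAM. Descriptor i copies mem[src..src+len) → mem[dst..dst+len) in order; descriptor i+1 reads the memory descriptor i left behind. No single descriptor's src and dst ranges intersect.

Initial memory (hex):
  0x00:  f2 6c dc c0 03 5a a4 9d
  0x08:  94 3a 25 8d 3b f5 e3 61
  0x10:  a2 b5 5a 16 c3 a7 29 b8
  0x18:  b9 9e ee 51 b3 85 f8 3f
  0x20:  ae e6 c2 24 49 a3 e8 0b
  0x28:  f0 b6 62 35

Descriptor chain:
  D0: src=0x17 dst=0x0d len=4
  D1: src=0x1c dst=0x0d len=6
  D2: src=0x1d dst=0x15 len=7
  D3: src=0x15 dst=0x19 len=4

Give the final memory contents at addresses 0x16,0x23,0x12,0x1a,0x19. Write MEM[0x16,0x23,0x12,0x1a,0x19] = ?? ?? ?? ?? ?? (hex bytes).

  after D0: wrote 4B at 0x0d = b8b99eee
  after D1: wrote 6B at 0x0d = b385f83faee6
  after D2: wrote 7B at 0x15 = 85f83faee6c224
  after D3: wrote 4B at 0x19 = 85f83fae
query mem[0x16]=0xf8, mem[0x23]=0x24, mem[0x12]=0xe6, mem[0x1a]=0xf8, mem[0x19]=0x85

MEM[0x16,0x23,0x12,0x1a,0x19] = f8 24 e6 f8 85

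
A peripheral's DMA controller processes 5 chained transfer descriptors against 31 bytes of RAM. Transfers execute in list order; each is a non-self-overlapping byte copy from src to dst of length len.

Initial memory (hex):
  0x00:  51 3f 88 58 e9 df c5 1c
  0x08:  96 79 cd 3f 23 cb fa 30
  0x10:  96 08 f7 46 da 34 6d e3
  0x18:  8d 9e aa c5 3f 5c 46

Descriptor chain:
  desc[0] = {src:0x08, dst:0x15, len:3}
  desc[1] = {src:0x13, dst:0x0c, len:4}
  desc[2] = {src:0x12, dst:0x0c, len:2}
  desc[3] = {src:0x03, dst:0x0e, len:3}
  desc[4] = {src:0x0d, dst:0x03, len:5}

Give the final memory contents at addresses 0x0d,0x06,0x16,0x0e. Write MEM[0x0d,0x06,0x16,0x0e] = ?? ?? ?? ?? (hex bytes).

[0] 0x08->0x15 len=3 : 96 79 cd
[1] 0x13->0x0c len=4 : 46 da 96 79
[2] 0x12->0x0c len=2 : f7 46
[3] 0x03->0x0e len=3 : 58 e9 df
[4] 0x0d->0x03 len=5 : 46 58 e9 df 08
query mem[0x0d]=0x46, mem[0x06]=0xdf, mem[0x16]=0x79, mem[0x0e]=0x58

MEM[0x0d,0x06,0x16,0x0e] = 46 df 79 58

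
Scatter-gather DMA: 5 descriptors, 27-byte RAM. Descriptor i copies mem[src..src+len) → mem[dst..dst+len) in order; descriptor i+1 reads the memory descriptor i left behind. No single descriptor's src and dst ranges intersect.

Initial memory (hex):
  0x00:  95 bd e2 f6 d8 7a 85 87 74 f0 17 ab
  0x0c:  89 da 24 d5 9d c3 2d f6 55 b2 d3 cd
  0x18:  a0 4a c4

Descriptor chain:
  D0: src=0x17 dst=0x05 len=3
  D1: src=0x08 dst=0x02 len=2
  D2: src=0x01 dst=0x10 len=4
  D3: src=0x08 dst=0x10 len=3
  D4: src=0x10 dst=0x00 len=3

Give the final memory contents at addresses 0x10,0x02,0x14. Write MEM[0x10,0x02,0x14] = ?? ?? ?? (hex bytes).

#0 dst[0x05+3] := {0xcd,0xa0,0x4a}
#1 dst[0x02+2] := {0x74,0xf0}
#2 dst[0x10+4] := {0xbd,0x74,0xf0,0xd8}
#3 dst[0x10+3] := {0x74,0xf0,0x17}
#4 dst[0x00+3] := {0x74,0xf0,0x17}
query mem[0x10]=0x74, mem[0x02]=0x17, mem[0x14]=0x55

MEM[0x10,0x02,0x14] = 74 17 55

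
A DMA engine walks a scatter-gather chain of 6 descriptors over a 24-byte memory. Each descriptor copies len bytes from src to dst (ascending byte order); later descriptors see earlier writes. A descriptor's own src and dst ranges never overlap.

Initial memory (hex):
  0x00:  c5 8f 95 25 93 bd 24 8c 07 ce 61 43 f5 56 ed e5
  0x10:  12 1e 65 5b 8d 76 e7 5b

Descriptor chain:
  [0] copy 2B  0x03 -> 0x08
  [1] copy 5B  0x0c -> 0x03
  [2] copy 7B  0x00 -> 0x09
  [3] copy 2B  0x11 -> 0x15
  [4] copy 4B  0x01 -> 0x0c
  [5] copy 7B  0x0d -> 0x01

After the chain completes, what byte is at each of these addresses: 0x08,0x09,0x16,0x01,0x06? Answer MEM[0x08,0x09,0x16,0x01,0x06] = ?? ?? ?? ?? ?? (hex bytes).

MEM[0x08,0x09,0x16,0x01,0x06] = 25 c5 65 95 65

D0: mem[0x08..0x09] <- [25 93]
D1: mem[0x03..0x07] <- [f5 56 ed e5 12]
D2: mem[0x09..0x0f] <- [c5 8f 95 f5 56 ed e5]
D3: mem[0x15..0x16] <- [1e 65]
D4: mem[0x0c..0x0f] <- [8f 95 f5 56]
D5: mem[0x01..0x07] <- [95 f5 56 12 1e 65 5b]
query mem[0x08]=0x25, mem[0x09]=0xc5, mem[0x16]=0x65, mem[0x01]=0x95, mem[0x06]=0x65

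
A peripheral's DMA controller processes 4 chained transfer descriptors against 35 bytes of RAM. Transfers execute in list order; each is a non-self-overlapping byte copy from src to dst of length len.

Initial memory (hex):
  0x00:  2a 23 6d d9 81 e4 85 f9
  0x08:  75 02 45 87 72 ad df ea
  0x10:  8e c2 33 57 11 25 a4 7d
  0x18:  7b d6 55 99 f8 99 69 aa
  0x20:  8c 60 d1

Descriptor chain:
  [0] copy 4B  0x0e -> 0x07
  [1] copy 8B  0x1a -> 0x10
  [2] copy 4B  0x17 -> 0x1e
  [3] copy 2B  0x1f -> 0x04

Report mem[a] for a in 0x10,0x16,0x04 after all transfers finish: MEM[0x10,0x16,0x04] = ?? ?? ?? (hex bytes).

MEM[0x10,0x16,0x04] = 55 8c 7b

[0] 0x0e->0x07 len=4 : df ea 8e c2
[1] 0x1a->0x10 len=8 : 55 99 f8 99 69 aa 8c 60
[2] 0x17->0x1e len=4 : 60 7b d6 55
[3] 0x1f->0x04 len=2 : 7b d6
query mem[0x10]=0x55, mem[0x16]=0x8c, mem[0x04]=0x7b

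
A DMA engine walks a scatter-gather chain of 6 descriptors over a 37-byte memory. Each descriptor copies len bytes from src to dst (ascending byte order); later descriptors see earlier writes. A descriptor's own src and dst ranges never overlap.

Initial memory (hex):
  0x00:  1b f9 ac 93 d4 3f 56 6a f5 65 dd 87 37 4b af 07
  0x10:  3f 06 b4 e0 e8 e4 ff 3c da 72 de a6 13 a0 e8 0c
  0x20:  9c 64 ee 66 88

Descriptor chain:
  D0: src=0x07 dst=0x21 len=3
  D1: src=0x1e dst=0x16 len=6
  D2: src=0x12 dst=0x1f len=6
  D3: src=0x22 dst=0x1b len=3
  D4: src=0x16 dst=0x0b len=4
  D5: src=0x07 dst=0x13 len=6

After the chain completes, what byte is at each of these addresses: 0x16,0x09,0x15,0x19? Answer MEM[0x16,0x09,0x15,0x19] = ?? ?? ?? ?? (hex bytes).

MEM[0x16,0x09,0x15,0x19] = dd 65 65 6a

D0: mem[0x21..0x23] <- [6a f5 65]
D1: mem[0x16..0x1b] <- [e8 0c 9c 6a f5 65]
D2: mem[0x1f..0x24] <- [b4 e0 e8 e4 e8 0c]
D3: mem[0x1b..0x1d] <- [e4 e8 0c]
D4: mem[0x0b..0x0e] <- [e8 0c 9c 6a]
D5: mem[0x13..0x18] <- [6a f5 65 dd e8 0c]
query mem[0x16]=0xdd, mem[0x09]=0x65, mem[0x15]=0x65, mem[0x19]=0x6a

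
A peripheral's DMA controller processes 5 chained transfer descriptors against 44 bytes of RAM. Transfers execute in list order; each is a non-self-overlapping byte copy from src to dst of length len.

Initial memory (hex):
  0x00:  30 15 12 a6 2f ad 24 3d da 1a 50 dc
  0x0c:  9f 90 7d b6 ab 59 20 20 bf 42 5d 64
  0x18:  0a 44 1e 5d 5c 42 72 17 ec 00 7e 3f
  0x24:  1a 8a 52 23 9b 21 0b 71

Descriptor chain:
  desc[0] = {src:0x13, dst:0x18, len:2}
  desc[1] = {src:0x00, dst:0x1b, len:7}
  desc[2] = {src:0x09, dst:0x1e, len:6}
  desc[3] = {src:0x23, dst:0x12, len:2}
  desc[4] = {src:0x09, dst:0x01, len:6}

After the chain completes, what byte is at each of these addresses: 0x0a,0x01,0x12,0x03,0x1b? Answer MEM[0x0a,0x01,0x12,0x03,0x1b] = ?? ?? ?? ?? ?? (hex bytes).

[0] 0x13->0x18 len=2 : 20 bf
[1] 0x00->0x1b len=7 : 30 15 12 a6 2f ad 24
[2] 0x09->0x1e len=6 : 1a 50 dc 9f 90 7d
[3] 0x23->0x12 len=2 : 7d 1a
[4] 0x09->0x01 len=6 : 1a 50 dc 9f 90 7d
query mem[0x0a]=0x50, mem[0x01]=0x1a, mem[0x12]=0x7d, mem[0x03]=0xdc, mem[0x1b]=0x30

MEM[0x0a,0x01,0x12,0x03,0x1b] = 50 1a 7d dc 30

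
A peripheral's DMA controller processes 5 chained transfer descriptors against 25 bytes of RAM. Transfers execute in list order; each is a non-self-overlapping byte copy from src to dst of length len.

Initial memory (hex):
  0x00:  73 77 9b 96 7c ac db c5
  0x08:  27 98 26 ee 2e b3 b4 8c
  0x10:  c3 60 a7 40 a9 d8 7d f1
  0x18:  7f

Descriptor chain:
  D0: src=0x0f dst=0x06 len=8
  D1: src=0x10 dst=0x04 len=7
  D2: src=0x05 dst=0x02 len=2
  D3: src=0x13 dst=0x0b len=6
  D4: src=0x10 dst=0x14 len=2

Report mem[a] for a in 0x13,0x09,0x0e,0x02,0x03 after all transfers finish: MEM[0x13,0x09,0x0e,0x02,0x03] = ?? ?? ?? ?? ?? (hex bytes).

D0: mem[0x06..0x0d] <- [8c c3 60 a7 40 a9 d8 7d]
D1: mem[0x04..0x0a] <- [c3 60 a7 40 a9 d8 7d]
D2: mem[0x02..0x03] <- [60 a7]
D3: mem[0x0b..0x10] <- [40 a9 d8 7d f1 7f]
D4: mem[0x14..0x15] <- [7f 60]
query mem[0x13]=0x40, mem[0x09]=0xd8, mem[0x0e]=0x7d, mem[0x02]=0x60, mem[0x03]=0xa7

MEM[0x13,0x09,0x0e,0x02,0x03] = 40 d8 7d 60 a7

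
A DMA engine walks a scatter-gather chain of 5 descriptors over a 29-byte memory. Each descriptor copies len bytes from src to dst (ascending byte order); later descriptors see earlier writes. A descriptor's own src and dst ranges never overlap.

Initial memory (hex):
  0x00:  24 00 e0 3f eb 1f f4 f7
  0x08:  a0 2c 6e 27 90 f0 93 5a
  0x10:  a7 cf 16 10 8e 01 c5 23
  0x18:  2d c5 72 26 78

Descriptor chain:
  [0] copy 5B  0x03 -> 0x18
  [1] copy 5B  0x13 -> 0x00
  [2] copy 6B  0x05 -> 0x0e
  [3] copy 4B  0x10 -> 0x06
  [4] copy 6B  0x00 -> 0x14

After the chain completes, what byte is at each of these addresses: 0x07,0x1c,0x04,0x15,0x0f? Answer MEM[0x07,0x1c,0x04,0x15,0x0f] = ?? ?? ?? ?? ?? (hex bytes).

MEM[0x07,0x1c,0x04,0x15,0x0f] = a0 f7 23 8e f4

D0: mem[0x18..0x1c] <- [3f eb 1f f4 f7]
D1: mem[0x00..0x04] <- [10 8e 01 c5 23]
D2: mem[0x0e..0x13] <- [1f f4 f7 a0 2c 6e]
D3: mem[0x06..0x09] <- [f7 a0 2c 6e]
D4: mem[0x14..0x19] <- [10 8e 01 c5 23 1f]
query mem[0x07]=0xa0, mem[0x1c]=0xf7, mem[0x04]=0x23, mem[0x15]=0x8e, mem[0x0f]=0xf4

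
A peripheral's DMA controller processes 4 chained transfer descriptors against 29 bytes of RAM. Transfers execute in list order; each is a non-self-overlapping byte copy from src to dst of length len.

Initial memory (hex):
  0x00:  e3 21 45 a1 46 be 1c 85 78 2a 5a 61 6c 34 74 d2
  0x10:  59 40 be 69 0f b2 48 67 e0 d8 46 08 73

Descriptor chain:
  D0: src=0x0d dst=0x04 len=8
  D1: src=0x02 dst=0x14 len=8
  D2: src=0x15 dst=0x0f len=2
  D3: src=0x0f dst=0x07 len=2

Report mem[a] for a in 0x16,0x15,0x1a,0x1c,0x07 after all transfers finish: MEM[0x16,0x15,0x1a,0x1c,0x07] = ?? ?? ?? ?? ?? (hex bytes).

MEM[0x16,0x15,0x1a,0x1c,0x07] = 34 a1 40 73 a1

  after D0: wrote 8B at 0x04 = 3474d25940be690f
  after D1: wrote 8B at 0x14 = 45a13474d25940be
  after D2: wrote 2B at 0x0f = a134
  after D3: wrote 2B at 0x07 = a134
query mem[0x16]=0x34, mem[0x15]=0xa1, mem[0x1a]=0x40, mem[0x1c]=0x73, mem[0x07]=0xa1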